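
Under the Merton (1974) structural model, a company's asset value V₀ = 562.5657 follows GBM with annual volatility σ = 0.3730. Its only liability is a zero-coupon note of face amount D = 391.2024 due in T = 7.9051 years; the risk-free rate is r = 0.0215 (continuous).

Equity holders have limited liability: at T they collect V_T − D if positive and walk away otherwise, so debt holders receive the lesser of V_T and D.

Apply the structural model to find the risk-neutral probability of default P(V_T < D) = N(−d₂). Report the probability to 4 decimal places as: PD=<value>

PD=0.5063

Equity is a call on the firm's assets struck at D = 391.2024:
d₁ = [ln(V₀/D) + (r + σ²/2)T] / (σ√T)
   = [ln(562.5657/391.2024) + (0.0215 + 0.5·0.3730²)·7.9051] / (0.3730·√7.9051)
   = [0.363283 + 0.719874] / 1.048727 = 1.032830
d₂ = d₁ − σ√T = 1.032830 − 1.048727 = -0.015897
risk-neutral PD = N(−d₂) = N(0.015897) = 0.506342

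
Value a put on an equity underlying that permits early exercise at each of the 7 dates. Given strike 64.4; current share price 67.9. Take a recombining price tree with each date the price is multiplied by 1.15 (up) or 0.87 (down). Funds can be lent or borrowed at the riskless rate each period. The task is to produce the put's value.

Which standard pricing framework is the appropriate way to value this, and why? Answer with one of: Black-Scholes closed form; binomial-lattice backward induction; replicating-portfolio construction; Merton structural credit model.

framework: binomial-lattice backward induction

Key observation: the defining feature is the embedded early-exercise option across 7 discrete dates on the spot-67.9 tree; pricing the strike-64.4 put means working backward with an exercise test at every node.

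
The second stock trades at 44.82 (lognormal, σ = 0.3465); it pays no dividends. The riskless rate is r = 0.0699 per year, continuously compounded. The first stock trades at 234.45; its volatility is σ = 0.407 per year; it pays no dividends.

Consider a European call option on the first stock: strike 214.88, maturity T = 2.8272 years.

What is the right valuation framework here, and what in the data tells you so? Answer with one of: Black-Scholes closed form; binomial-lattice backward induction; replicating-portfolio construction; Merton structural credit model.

Key observation: everything needed for the exact continuous-time valuation of the European call on the first stock (strike 214.88) is given, and no feature rules the closed form out.

framework: Black-Scholes closed form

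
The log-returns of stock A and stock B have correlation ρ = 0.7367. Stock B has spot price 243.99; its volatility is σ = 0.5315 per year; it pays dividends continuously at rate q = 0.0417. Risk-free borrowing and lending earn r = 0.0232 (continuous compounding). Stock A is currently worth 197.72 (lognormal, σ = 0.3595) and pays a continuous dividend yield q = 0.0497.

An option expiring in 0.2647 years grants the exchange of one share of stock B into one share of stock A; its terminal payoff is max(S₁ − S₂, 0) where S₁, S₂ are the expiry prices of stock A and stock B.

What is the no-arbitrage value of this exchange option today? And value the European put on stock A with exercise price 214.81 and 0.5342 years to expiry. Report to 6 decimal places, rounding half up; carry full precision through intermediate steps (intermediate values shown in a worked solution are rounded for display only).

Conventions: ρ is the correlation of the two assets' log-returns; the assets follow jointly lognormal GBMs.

exchange price = 2.524674
price(stock A put K=214.81) = 32.379950

σ_eff = √(σ₁² + σ₂² − 2ρσ₁σ₂) = √(0.3595² + 0.5315² − 2·0.7367·0.3595·0.5315) = 0.360837
d₁ = (ln(S₁/S₂) + (q₂ − q₁ + σ_eff²/2)T) / (σ_eff√T) = (ln(197.72/243.99) + (0.0417 − 0.0497 + 0.065102)·0.2647) / 0.185647 = -1.051243
d₂ = d₁ − σ_eff√T = -1.051243 − 0.185647 = -1.236891
N(d₁) = 0.146573,  N(d₂) = 0.108064
V = S₁·e^{−q₁T}·N(d₁) − S₂·e^{−q₂T}·N(d₂) = 28.601737 − 26.077063 = 2.524674
[vanilla: stock A put K=214.81]
σ√T = 0.3595·√0.5342 = 0.262755
d₁ = (ln(S/K) + (r−q+σ²/2)T) / (σ√T) = (ln(197.72/214.81) + (0.0232−0.0497+0.3595²/2)·0.5342) / 0.262755 = (-0.082902 + 0.020364) / 0.262755 = -0.238010
d₂ = d₁ − σ√T = -0.238010 − 0.262755 = -0.500765
e^{−rT} = 0.987683
e^{−qT} = 0.973800
N(−d₁) = 0.594063,  N(−d₂) = 0.691732
price = K·e^{−rT}·N(−d₂) − S·e^{−qT}·N(−d₁) = 146.760689 − 114.380740 = 32.379950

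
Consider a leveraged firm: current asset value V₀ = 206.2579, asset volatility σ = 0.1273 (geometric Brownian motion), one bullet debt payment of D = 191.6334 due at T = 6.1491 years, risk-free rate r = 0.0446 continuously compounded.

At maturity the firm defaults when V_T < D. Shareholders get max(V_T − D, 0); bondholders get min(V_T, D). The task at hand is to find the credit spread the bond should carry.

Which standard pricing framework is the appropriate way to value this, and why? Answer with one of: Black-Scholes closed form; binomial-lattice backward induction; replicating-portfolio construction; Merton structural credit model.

Key observation: with the firm-asset dynamics (V₀ = 206.2579) and a single zero-coupon liability of face 191.6334 given, debt value, spread, and default probability all derive from the option view of the balance sheet.

framework: Merton structural credit model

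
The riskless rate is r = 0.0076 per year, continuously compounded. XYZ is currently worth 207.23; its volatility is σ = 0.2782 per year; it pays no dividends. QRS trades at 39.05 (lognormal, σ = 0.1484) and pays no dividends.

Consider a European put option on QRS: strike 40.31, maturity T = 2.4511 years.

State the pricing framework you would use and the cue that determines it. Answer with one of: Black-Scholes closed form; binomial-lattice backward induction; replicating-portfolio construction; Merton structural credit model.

Key observation: everything needed for the exact continuous-time valuation of the European put on QRS (strike 40.31) is given, and no feature rules the closed form out.

framework: Black-Scholes closed form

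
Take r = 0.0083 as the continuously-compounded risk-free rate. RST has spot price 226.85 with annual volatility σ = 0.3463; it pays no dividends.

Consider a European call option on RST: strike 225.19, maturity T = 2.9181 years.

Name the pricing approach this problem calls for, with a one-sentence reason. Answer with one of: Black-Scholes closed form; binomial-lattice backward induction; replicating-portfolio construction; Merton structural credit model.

framework: Black-Scholes closed form

Key observation: the instrument is a plain European call (strike 225.19) on a lognormal asset; the exact continuous-time formula applies directly.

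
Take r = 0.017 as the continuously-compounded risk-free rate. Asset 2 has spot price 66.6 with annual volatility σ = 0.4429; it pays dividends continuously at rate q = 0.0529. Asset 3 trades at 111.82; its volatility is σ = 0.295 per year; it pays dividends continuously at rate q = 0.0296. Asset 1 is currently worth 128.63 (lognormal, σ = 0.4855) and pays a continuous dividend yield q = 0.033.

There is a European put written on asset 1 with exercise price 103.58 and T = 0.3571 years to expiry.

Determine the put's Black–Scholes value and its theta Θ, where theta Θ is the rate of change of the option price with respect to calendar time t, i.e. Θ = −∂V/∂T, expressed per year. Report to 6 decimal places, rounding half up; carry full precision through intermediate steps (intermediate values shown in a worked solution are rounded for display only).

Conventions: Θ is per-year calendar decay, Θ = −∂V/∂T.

price = 4.503036
Θ = -14.399922

σ√T = 0.4855·√0.3571 = 0.290124
d₁ = (ln(S/K) + (r−q+σ²/2)T) / (σ√T) = (ln(128.63/103.58) + (0.017−0.033+0.4855²/2)·0.3571) / 0.290124 = (0.216596 + 0.036372) / 0.290124 = 0.871931
d₂ = d₁ − σ√T = 0.871931 − 0.290124 = 0.581806
e^{−rT} = 0.993948
e^{−qT} = 0.988285
N(−d₁) = 0.191623,  N(−d₂) = 0.280349
Put price V = K·e^{−rT}·N(−d₂) − S·e^{−qT}·N(−d₁) = 28.862759 − 24.359723 = 4.503036
φ(d₁) = (1/√(2π))·e^{−d₁²/2} = 0.272785
Θ = −S·e^{−qT}·φ(d₁)·σ/(2√T) − q·S·e^{−qT}·N(−d₁) + r·K·e^{−rT}·N(−d₂) = −14.086718 − 0.803871 + 0.490667 = -14.399922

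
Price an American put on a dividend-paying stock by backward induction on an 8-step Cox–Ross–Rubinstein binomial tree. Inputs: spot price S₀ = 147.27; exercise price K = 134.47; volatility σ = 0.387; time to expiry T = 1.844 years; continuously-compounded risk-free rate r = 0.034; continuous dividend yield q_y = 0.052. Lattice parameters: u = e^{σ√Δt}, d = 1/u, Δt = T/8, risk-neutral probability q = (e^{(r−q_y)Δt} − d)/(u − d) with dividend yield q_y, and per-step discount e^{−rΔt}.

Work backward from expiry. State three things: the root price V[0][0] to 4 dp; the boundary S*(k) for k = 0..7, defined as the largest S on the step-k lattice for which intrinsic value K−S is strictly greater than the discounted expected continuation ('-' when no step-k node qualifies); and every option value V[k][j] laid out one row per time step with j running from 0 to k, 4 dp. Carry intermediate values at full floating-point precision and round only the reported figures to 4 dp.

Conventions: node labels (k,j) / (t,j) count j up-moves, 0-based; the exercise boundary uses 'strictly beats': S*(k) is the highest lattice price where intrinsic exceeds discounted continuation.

price = 23.8163
boundary = - - - - - 58.1640 70.0400 84.3409
tree:
23.8163
31.9843 13.9532
41.7917 20.2020 6.3319
52.9273 28.5109 10.0973 1.7026
64.7366 38.9961 15.8131 3.0785 0.0000
76.3060 51.3173 24.1727 5.5665 0.0000 0.0000
86.1683 64.4300 35.7160 10.0652 0.0000 0.0000 0.0000
94.3584 76.3060 50.1291 18.1997 0.0000 0.0000 0.0000 0.0000
101.1597 86.1683 64.4300 32.9082 0.0000 0.0000 0.0000 0.0000 0.0000

Δt=0.23050, u=1.20418, d=0.83044, q=0.44260, disc=e^(-rΔt)=0.99219
k=8 terminal: V=max(K-S,0) → 101.1597 86.1683 64.4300 32.9082 0.0000 0.0000 0.0000 0.0000 0.0000
k=7: j=0 S=40.1116 intr=94.3584 cont=93.7866 V=94.3584[EX]; j=1 S=58.1640 intr=76.3060 cont=75.9493 V=76.3060[EX]; j=2 S=84.3409 intr=50.1291 cont=50.0843 V=50.1291[EX]; j=3 S=122.2988 intr=12.1712 cont=18.1997 V=18.1997[hold]; j=4 S=177.3398 intr=0.0000 cont=0.0000 V=0.0000[hold]; j=5 S=257.1523 intr=0.0000 cont=0.0000 V=0.0000[hold]; j=6 S=372.8847 intr=0.0000 cont=0.0000 V=0.0000[hold]; j=7 S=540.7028 intr=0.0000 cont=0.0000 V=0.0000[hold]  S*(7)=84.3409
k=6: j=0 S=48.3017 intr=86.1683 cont=85.6941 V=86.1683[EX]; j=1 S=70.0400 intr=64.4300 cont=64.2148 V=64.4300[EX]; j=2 S=101.5618 intr=32.9082 cont=35.7160 V=35.7160[hold]; j=3 S=147.2700 intr=0.0000 cont=10.0652 V=10.0652[hold]; j=4 S=213.5494 intr=0.0000 cont=0.0000 V=0.0000[hold]; j=5 S=309.6581 intr=0.0000 cont=0.0000 V=0.0000[hold]; j=6 S=449.0209 intr=0.0000 cont=0.0000 V=0.0000[hold]  S*(6)=70.0400
k=5: j=0 S=58.1640 intr=76.3060 cont=75.9493 V=76.3060[EX]; j=1 S=84.3409 intr=50.1291 cont=51.3173 V=51.3173[hold]; j=2 S=122.2988 intr=12.1712 cont=24.1727 V=24.1727[hold]; j=3 S=177.3398 intr=0.0000 cont=5.5665 V=5.5665[hold]; j=4 S=257.1523 intr=0.0000 cont=0.0000 V=0.0000[hold]; j=5 S=372.8847 intr=0.0000 cont=0.0000 V=0.0000[hold]  S*(5)=58.1640
k=4: j=0 S=70.0400 intr=64.4300 cont=64.7366 V=64.7366[hold]; j=1 S=101.5618 intr=32.9082 cont=38.9961 V=38.9961[hold]; j=2 S=147.2700 intr=0.0000 cont=15.8131 V=15.8131[hold]; j=3 S=213.5494 intr=0.0000 cont=3.0785 V=3.0785[hold]; j=4 S=309.6581 intr=0.0000 cont=0.0000 V=0.0000[hold]  S*(4)=-
k=3: j=0 S=84.3409 intr=50.1291 cont=52.9273 V=52.9273[hold]; j=1 S=122.2988 intr=12.1712 cont=28.5109 V=28.5109[hold]; j=2 S=177.3398 intr=0.0000 cont=10.0973 V=10.0973[hold]; j=3 S=257.1523 intr=0.0000 cont=1.7026 V=1.7026[hold]  S*(3)=-
k=2: j=0 S=101.5618 intr=32.9082 cont=41.7917 V=41.7917[hold]; j=1 S=147.2700 intr=0.0000 cont=20.2020 V=20.2020[hold]; j=2 S=213.5494 intr=0.0000 cont=6.3319 V=6.3319[hold]  S*(2)=-
k=1: j=0 S=122.2988 intr=12.1712 cont=31.9843 V=31.9843[hold]; j=1 S=177.3398 intr=0.0000 cont=13.9532 V=13.9532[hold]  S*(1)=-
k=0: j=0 S=147.2700 intr=0.0000 cont=23.8163 V=23.8163[hold]  S*(0)=-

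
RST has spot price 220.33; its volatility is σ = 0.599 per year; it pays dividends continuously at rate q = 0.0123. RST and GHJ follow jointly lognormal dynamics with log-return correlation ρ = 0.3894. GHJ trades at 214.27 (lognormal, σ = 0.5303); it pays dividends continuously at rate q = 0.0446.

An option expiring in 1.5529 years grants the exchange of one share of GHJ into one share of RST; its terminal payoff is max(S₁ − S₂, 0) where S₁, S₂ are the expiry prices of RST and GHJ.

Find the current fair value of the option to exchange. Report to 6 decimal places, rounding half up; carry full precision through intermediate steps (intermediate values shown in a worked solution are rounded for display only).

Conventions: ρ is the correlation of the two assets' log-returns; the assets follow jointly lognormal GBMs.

exchange price = 71.613930

σ_eff = √(σ₁² + σ₂² − 2ρσ₁σ₂) = √(0.599² + 0.5303² − 2·0.3894·0.599·0.5303) = 0.626605
d₁ = (ln(S₁/S₂) + (q₂ − q₁ + σ_eff²/2)T) / (σ_eff√T) = (ln(220.33/214.27) + (0.0446 − 0.0123 + 0.196317)·1.5529) / 0.780846 = 0.490376
d₂ = d₁ − σ_eff√T = 0.490376 − 0.780846 = -0.290470
N(d₁) = 0.688066,  N(d₂) = 0.385728
V = S₁·e^{−q₁T}·N(d₁) − S₂·e^{−q₂T}·N(d₂) = 148.733415 − 77.119485 = 71.613930
Key observation: no risk-free rate is needed — with the second asset as numeraire the exchange option is a call on the ratio S₁/S₂, and r cancels out of the value.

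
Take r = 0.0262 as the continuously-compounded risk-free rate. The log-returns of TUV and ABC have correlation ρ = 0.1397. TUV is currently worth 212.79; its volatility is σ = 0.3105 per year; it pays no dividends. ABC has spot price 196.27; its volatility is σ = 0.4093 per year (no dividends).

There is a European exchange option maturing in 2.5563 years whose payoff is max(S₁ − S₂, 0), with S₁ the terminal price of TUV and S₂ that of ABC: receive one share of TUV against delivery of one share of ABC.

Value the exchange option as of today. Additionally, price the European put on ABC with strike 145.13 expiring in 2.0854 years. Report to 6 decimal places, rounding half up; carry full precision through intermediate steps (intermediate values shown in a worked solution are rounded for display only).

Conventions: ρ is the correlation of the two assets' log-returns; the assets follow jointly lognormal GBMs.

σ_eff = √(σ₁² + σ₂² − 2ρσ₁σ₂) = √(0.3105² + 0.4093² − 2·0.1397·0.3105·0.4093) = 0.477942
d₁ = (ln(S₁/S₂) + (q₂ − q₁ + σ_eff²/2)T) / (σ_eff√T) = (ln(212.79/196.27) + (0.0 − 0.0 + 0.114214)·2.5563) / 0.764154 = 0.487834
d₂ = d₁ − σ_eff√T = 0.487834 − 0.764154 = -0.276320
N(d₁) = 0.687166,  N(d₂) = 0.391151
V = S₁·e^{−q₁T}·N(d₁) − S₂·e^{−q₂T}·N(d₂) = 146.222107 − 76.771213 = 69.450894
[vanilla: ABC put K=145.13]
σ√T = 0.4093·√2.0854 = 0.591067
d₁ = (ln(S/K) + (r+σ²/2)T) / (σ√T) = (ln(196.27/145.13) + (0.0262+0.4093²/2)·2.0854) / 0.591067 = (0.301861 + 0.229317) / 0.591067 = 0.898678
d₂ = d₁ − σ√T = 0.898678 − 0.591067 = 0.307612
e^{−rT} = 0.946828
N(−d₁) = 0.184412,  N(−d₂) = 0.379189
price = K·e^{−rT}·N(−d₂) − S·N(−d₁) = 52.105562 − 36.194549 = 15.911013

exchange price = 69.450894
price(ABC put K=145.13) = 15.911013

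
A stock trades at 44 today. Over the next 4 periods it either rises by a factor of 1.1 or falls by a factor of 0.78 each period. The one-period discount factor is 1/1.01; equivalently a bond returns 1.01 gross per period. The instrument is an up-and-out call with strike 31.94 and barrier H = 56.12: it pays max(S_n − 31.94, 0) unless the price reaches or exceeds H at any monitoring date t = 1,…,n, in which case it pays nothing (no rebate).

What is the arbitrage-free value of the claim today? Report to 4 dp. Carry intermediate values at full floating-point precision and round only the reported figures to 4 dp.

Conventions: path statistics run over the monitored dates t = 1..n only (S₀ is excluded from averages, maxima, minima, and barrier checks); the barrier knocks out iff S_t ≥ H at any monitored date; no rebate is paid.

Under the martingale measure an up-move has probability p* = 0.7188; value the claim as the probability-weighted average of per-path payoffs, discounted 4 periods at R = 1.01.
Enumerate all 2^4 = 16 price paths (U = up ×1.1, D = down ×0.78); each path with k up-moves has probability p*^k·(1−p*)^(4−k).
DDDD: M=34.3200, payoff=0.0000, prob=0.006257
UDDD: M=48.4000, payoff=0.0000, prob=0.015990
DUDD: M=37.7520, payoff=0.0000, prob=0.015990
UUDD: M=53.2400, payoff=0.4512, prob=0.040864
DDUD: M=34.3200, payoff=0.0000, prob=0.015990
UDUD: M=48.4000, payoff=0.4512, prob=0.040864
DUUD: M=41.5272, payoff=0.4512, prob=0.040864
UUUD: M=58.5640, payoff=0.0000, prob=0.104430
DDDU: M=34.3200, payoff=0.0000, prob=0.015990
UDDU: M=48.4000, payoff=0.4512, prob=0.040864
DUDU: M=37.7520, payoff=0.4512, prob=0.040864
UUDU: M=53.2400, payoff=13.7399, prob=0.104430
DDUU: M=34.3200, payoff=0.4512, prob=0.040864
UDUU: M=48.4000, payoff=13.7399, prob=0.104430
DUUU: M=45.6799, payoff=13.7399, prob=0.104430
UUUU: M=64.4204, payoff=0.0000, prob=0.266877
Price = Σ prob·payoff / R^4 = 4.415219 / 1.040604 = 4.2429

price = 4.2429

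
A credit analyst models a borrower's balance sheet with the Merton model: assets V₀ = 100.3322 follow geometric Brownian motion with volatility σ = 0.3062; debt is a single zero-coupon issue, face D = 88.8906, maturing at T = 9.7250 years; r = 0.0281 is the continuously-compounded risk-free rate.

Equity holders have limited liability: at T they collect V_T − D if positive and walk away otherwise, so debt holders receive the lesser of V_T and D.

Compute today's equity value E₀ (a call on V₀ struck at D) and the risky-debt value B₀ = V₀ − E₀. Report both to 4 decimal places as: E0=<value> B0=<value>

E0=49.5286 B0=50.8036

With assets at 100.3322 and a single debt payment of 88.8906 at 9.7250 years:
d₁ = [ln(V₀/D) + (r + σ²/2)T] / (σ√T)
   = [ln(100.3322/88.8906) + (0.0281 + 0.5·0.3062²)·9.7250] / (0.3062·√9.7250)
   = [0.121080 + 0.729173] / 0.954883 = 0.890427
d₂ = d₁ − σ√T = 0.890427 − 0.954883 = -0.064456
N(d₁) = 0.813382,  N(d₂) = 0.474304,  e^(−rT) = 0.760885
E₀ = V₀·N(d₁) − D·e^(−rT)·N(d₂)
   = 100.3322·0.813382 − 88.8906·0.760885·0.474304 = 49.528575
B₀ = V₀ − E₀ = 100.3322 − 49.528575 = 50.803625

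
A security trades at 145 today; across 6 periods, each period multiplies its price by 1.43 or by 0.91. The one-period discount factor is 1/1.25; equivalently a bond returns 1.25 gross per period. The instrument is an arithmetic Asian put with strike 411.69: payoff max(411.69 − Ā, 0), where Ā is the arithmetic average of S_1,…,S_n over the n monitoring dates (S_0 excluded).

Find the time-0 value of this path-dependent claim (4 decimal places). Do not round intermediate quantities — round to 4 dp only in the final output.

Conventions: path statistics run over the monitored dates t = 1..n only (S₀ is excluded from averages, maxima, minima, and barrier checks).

price = 25.2959

Risk-neutral up-probability p* = (R−d)/(u−d) = (1.25−0.91)/(1.43−0.91) = 0.6538; the claim prices as the p*-weighted sum of path payoffs discounted by R^6.
Enumerate all 2^6 = 64 price paths (U = up ×1.43, D = down ×0.91); each path with k up-moves has probability p*^k·(1−p*)^(6−k).
DDDDDD: Ā=105.5919, payoff=306.0981, prob=0.001720
UDDDDD: Ā=165.9302, payoff=245.7598, prob=0.003250
DUDDDD: Ā=153.3635, payoff=258.3265, prob=0.003250
UUDDDD: Ā=240.9998, payoff=170.6902, prob=0.006138
DDUDDD: Ā=141.9279, payoff=269.7621, prob=0.003250
UDUDDD: Ā=223.0295, payoff=188.6605, prob=0.006138
DUUDDD: Ā=210.4628, payoff=201.2272, prob=0.006138
UUUDDD: Ā=330.7273, payoff=80.9627, prob=0.011594
DDDUDD: Ā=131.5214, payoff=280.1686, prob=0.003250
UDDUDD: Ā=206.6765, payoff=205.0135, prob=0.006138
DUDUDD: Ā=194.1098, payoff=217.5802, prob=0.006138
UUDUDD: Ā=305.0298, payoff=106.6602, prob=0.011594
DDUUDD: Ā=182.6742, payoff=229.0158, prob=0.006138
UDUUDD: Ā=287.0594, payoff=124.6306, prob=0.011594
DUUUDD: Ā=274.4928, payoff=137.1972, prob=0.011594
UUUUDD: Ā=431.3458, payoff=0.0000, prob=0.021900
DDDDUD: Ā=122.0515, payoff=289.6385, prob=0.003250
UDDDUD: Ā=191.7953, payoff=219.8947, prob=0.006138
DUDDUD: Ā=179.2286, payoff=232.4614, prob=0.006138
UUDDUD: Ā=281.6450, payoff=130.0450, prob=0.011594
DDUDUD: Ā=167.7929, payoff=243.8971, prob=0.006138
UDUDUD: Ā=263.6746, payoff=148.0154, prob=0.011594
DUUDUD: Ā=251.1080, payoff=160.5820, prob=0.011594
UUUDUD: Ā=394.5982, payoff=17.0918, prob=0.021900
DDDUUD: Ā=157.3865, payoff=254.3035, prob=0.006138
UDDUUD: Ā=247.3216, payoff=164.3684, prob=0.011594
DUDUUD: Ā=234.7550, payoff=176.9350, prob=0.011594
UUDUUD: Ā=368.9006, payoff=42.7894, prob=0.021900
DDUUUD: Ā=223.3193, payoff=188.3707, prob=0.011594
UDUUUD: Ā=350.9303, payoff=60.7597, prob=0.021900
DUUUUD: Ā=338.3636, payoff=73.3264, prob=0.021900
UUUUUD: Ā=531.7143, payoff=0.0000, prob=0.041366
DDDDDU: Ā=113.4340, payoff=298.2560, prob=0.003250
UDDDDU: Ā=178.2534, payoff=233.4366, prob=0.006138
DUDDDU: Ā=165.6867, payoff=246.0033, prob=0.006138
UUDDDU: Ā=260.3648, payoff=151.3252, prob=0.011594
DDUDDU: Ā=154.2510, payoff=257.4390, prob=0.006138
UDUDDU: Ā=242.3945, payoff=169.2955, prob=0.011594
DUUDDU: Ā=229.8278, payoff=181.8622, prob=0.011594
UUUDDU: Ā=361.1580, payoff=50.5320, prob=0.021900
DDDUDU: Ā=143.8446, payoff=267.8454, prob=0.006138
UDDUDU: Ā=226.0415, payoff=185.6485, prob=0.011594
DUDUDU: Ā=213.4748, payoff=198.2152, prob=0.011594
UUDUDU: Ā=335.4604, payoff=76.2296, prob=0.021900
DDUUDU: Ā=202.0391, payoff=209.6509, prob=0.011594
UDUUDU: Ā=317.4901, payoff=94.1999, prob=0.021900
DUUUDU: Ā=304.9234, payoff=106.7666, prob=0.021900
UUUUDU: Ā=479.1653, payoff=0.0000, prob=0.041366
DDDDUU: Ā=134.3747, payoff=277.3153, prob=0.006138
UDDDUU: Ā=211.1602, payoff=200.5298, prob=0.011594
DUDDUU: Ā=198.5936, payoff=213.0964, prob=0.011594
UUDDUU: Ā=312.0756, payoff=99.6144, prob=0.021900
DDUDUU: Ā=187.1579, payoff=224.5321, prob=0.011594
UDUDUU: Ā=294.1053, payoff=117.5847, prob=0.021900
DUUDUU: Ā=281.5386, payoff=130.1514, prob=0.021900
UUUDUU: Ā=442.4178, payoff=0.0000, prob=0.041366
DDDUUU: Ā=176.7514, payoff=234.9386, prob=0.011594
UDDUUU: Ā=277.7523, payoff=133.9377, prob=0.021900
DUDUUU: Ā=265.1856, payoff=146.5044, prob=0.021900
UUDUUU: Ā=416.7202, payoff=0.0000, prob=0.041366
DDUUUU: Ā=253.7499, payoff=157.9401, prob=0.021900
UDUUUU: Ā=398.7499, payoff=12.9401, prob=0.041366
DUUUUU: Ā=386.1832, payoff=25.5068, prob=0.041366
UUUUUU: Ā=606.8593, payoff=0.0000, prob=0.078136
Price = Σ prob·payoff / R^6 = 96.496384 / 3.814697 = 25.2959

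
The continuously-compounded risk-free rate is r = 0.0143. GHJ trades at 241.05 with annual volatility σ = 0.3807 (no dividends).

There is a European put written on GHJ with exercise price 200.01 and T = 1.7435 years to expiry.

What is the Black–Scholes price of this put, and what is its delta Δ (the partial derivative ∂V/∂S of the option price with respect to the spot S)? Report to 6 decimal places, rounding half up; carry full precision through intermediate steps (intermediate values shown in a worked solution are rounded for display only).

price = 23.974239
Δ = -0.250721

σ√T = 0.3807·√1.7435 = 0.502683
d₁ = (ln(S/K) + (r+σ²/2)T) / (σ√T) = (ln(241.05/200.01) + (0.0143+0.3807²/2)·1.7435) / 0.502683 = (0.186637 + 0.151277) / 0.502683 = 0.672221
d₂ = d₁ − σ√T = 0.672221 − 0.502683 = 0.169539
e^{−rT} = 0.975376
N(−d₁) = 0.250721,  N(−d₂) = 0.432686
Put price V = K·e^{−rT}·N(−d₂) − S·N(−d₁) = 84.410634 − 60.436394 = 23.974239
Δ = −N(−d₁) = -0.250721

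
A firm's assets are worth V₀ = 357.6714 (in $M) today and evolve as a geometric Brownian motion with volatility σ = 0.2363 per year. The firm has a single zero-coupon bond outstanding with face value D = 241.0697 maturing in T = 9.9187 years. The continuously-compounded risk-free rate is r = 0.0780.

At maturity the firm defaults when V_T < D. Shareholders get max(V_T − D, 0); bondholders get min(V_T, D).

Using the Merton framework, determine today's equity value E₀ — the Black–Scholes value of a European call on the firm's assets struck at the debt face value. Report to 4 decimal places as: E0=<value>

E0=249.9812

Equity is a call on the firm's assets struck at D = 241.0697:
d₁ = [ln(V₀/D) + (r + σ²/2)T] / (σ√T)
   = [ln(357.6714/241.0697) + (0.0780 + 0.5·0.2363²)·9.9187] / (0.2363·√9.9187)
   = [0.394529 + 1.050577] / 0.744202 = 1.941818
d₂ = d₁ − σ√T = 1.941818 − 0.744202 = 1.197616
N(d₁) = 0.973920,  N(d₂) = 0.884467,  e^(−rT) = 0.461322
E₀ = V₀·N(d₁) − D·e^(−rT)·N(d₂)
   = 357.6714·0.973920 − 241.0697·0.461322·0.884467 = 249.981241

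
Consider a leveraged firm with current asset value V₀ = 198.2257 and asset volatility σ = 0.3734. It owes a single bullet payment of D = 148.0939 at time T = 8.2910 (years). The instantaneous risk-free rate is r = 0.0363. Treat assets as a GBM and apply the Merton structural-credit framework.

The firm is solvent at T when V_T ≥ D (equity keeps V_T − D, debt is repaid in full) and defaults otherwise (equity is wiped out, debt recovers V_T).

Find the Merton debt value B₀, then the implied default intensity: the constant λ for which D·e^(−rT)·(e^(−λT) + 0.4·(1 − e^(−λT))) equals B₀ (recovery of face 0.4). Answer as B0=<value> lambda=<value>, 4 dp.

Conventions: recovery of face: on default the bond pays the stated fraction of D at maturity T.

Work the structural quantities from V₀ = 198.2257 against face 148.0939:
d₁ = [ln(V₀/D) + (r + σ²/2)T] / (σ√T)
   = [ln(198.2257/148.0939) + (0.0363 + 0.5·0.3734²)·8.2910] / (0.3734·√8.2910)
   = [0.291560 + 0.878960] / 1.075172 = 1.088682
d₂ = d₁ − σ√T = 1.088682 − 1.075172 = 0.013510
N(d₁) = 0.861853,  N(d₂) = 0.505390,  e^(−rT) = 0.740105
E₀ = V₀·N(d₁) − D·e^(−rT)·N(d₂)
   = 198.2257·0.861853 − 148.0939·0.740105·0.505390 = 115.448147
B₀ = V₀ − E₀ = 198.2257 − 115.448147 = 82.777553
e^(−λT) = (B₀·e^(rT)/D − 0.4)/(1 − 0.4) = (82.7776·1.351160/148.0939 − 0.4)/0.6 = 0.59205906
λ = −ln(0.59205906)/8.2910 = 0.063219

B0=82.7776 lambda=0.0632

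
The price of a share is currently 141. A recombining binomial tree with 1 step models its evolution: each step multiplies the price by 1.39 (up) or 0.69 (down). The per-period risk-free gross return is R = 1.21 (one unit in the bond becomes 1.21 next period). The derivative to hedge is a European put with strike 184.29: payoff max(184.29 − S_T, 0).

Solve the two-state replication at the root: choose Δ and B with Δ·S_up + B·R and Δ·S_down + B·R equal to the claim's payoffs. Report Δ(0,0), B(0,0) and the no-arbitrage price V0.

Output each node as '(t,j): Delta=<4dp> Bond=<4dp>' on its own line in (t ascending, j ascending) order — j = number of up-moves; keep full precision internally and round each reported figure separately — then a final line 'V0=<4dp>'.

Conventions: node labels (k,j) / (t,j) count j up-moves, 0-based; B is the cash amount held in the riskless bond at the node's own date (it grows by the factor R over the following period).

(0,0): Delta=-0.8815 Bond=142.7745
V0=18.4888

Since d<R<u, set p* = (R−d)/(u−d) = 0.7429; price each node as the discounted p*-expectation of its children.
Terminal payoffs: V(1,0)=87.0000, V(1,1)=0.0000
Node (0,0) S=141.0000: V=(p*·0.0000+(1−p*)·87.0000)/1.21=18.4888; Δ=(0.0000−87.0000)/(195.9900−97.2900)=-0.8815; B=V−Δ·S=142.7745
As a check, the time-0 holding Δ(0,0)·S0 + B(0,0) comes to 18.4888 — exactly V0.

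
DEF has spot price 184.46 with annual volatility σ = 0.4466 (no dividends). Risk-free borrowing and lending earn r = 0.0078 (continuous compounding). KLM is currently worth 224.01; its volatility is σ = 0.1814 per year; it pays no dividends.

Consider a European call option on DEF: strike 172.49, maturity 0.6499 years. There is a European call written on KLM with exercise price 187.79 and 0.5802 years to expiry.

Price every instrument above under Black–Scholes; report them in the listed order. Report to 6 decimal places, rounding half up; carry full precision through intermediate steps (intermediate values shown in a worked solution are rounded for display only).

[DEF call K=172.49]
σ√T = 0.4466·√0.6499 = 0.360033
d₁ = (ln(S/K) + (r+σ²/2)T) / (σ√T) = (ln(184.46/172.49) + (0.0078+0.4466²/2)·0.6499) / 0.360033 = (0.067093 + 0.069881) / 0.360033 = 0.380450
d₂ = d₁ − σ√T = 0.380450 − 0.360033 = 0.020417
e^{−rT} = 0.994944
N(d₁) = 0.648194,  N(d₂) = 0.508145
price = S·N(d₁) − K·e^{−rT}·N(d₂) = 119.565906 − 87.206681 = 32.359225
[KLM call K=187.79]
σ√T = 0.1814·√0.5802 = 0.138174
d₁ = (ln(S/K) + (r+σ²/2)T) / (σ√T) = (ln(224.01/187.79) + (0.0078+0.1814²/2)·0.5802) / 0.138174 = (0.176366 + 0.014072) / 0.138174 = 1.378248
d₂ = d₁ − σ√T = 1.378248 − 0.138174 = 1.240074
e^{−rT} = 0.995485
N(d₁) = 0.915937,  N(d₂) = 0.892526
price = S·N(d₁) − K·e^{−rT}·N(d₂) = 205.178965 − 166.850653 = 38.328312

price(DEF call K=172.49) = 32.359225
price(KLM call K=187.79) = 38.328312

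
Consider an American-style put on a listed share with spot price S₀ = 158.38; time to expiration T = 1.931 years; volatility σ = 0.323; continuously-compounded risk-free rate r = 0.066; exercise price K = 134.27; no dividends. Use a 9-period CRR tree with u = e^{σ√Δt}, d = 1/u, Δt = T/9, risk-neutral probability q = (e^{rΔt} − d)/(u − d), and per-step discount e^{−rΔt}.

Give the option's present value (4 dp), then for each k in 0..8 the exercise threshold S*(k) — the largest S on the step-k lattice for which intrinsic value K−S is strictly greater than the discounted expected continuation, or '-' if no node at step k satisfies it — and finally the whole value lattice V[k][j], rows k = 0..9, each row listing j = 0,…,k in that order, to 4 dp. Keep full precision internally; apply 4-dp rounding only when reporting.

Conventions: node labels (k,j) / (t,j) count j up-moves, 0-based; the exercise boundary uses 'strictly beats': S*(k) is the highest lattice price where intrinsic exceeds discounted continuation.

Δt=0.21456, u=1.16139, d=0.86104, q=0.51015, disc=e^(-rΔt)=0.98594
k=9 terminal: V=max(K-S,0) → 93.0687 78.6969 59.3121 33.1655 0.0000 0.0000 0.0000 0.0000 0.0000 0.0000
k=8: j=0 S=47.8507 intr=86.4193 cont=84.5314 V=86.4193[EX]; j=1 S=64.5418 intr=69.7282 cont=67.8403 V=69.7282[EX]; j=2 S=87.0551 intr=47.2149 cont=45.3270 V=47.2149[EX]; j=3 S=117.4214 intr=16.8486 cont=16.0177 V=16.8486[EX]; j=4 S=158.3800 intr=0.0000 cont=0.0000 V=0.0000[hold]; j=5 S=213.6257 intr=0.0000 cont=0.0000 V=0.0000[hold]; j=6 S=288.1420 intr=0.0000 cont=0.0000 V=0.0000[hold]; j=7 S=388.6509 intr=0.0000 cont=0.0000 V=0.0000[hold]; j=8 S=524.2191 intr=0.0000 cont=0.0000 V=0.0000[hold]  S*(8)=117.4214
k=7: j=0 S=55.5731 intr=78.6969 cont=76.8090 V=78.6969[EX]; j=1 S=74.9579 intr=59.3121 cont=57.4241 V=59.3121[EX]; j=2 S=101.1045 intr=33.1655 cont=31.2775 V=33.1655[EX]; j=3 S=136.3716 intr=0.0000 cont=8.1373 V=8.1373[hold]; j=4 S=183.9403 intr=0.0000 cont=0.0000 V=0.0000[hold]; j=5 S=248.1019 intr=0.0000 cont=0.0000 V=0.0000[hold]; j=6 S=334.6441 intr=0.0000 cont=0.0000 V=0.0000[hold]; j=7 S=451.3737 intr=0.0000 cont=0.0000 V=0.0000[hold]  S*(7)=101.1045
k=6: j=0 S=64.5418 intr=69.7282 cont=67.8403 V=69.7282[EX]; j=1 S=87.0551 intr=47.2149 cont=45.3270 V=47.2149[EX]; j=2 S=117.4214 intr=16.8486 cont=20.1105 V=20.1105[hold]; j=3 S=158.3800 intr=0.0000 cont=3.9300 V=3.9300[hold]; j=4 S=213.6257 intr=0.0000 cont=0.0000 V=0.0000[hold]; j=5 S=288.1420 intr=0.0000 cont=0.0000 V=0.0000[hold]; j=6 S=388.6509 intr=0.0000 cont=0.0000 V=0.0000[hold]  S*(6)=87.0551
k=5: j=0 S=74.9579 intr=59.3121 cont=57.4241 V=59.3121[EX]; j=1 S=101.1045 intr=33.1655 cont=32.9182 V=33.1655[EX]; j=2 S=136.3716 intr=0.0000 cont=11.6893 V=11.6893[hold]; j=3 S=183.9403 intr=0.0000 cont=1.8980 V=1.8980[hold]; j=4 S=248.1019 intr=0.0000 cont=0.0000 V=0.0000[hold]; j=5 S=334.6441 intr=0.0000 cont=0.0000 V=0.0000[hold]  S*(5)=101.1045
k=4: j=0 S=87.0551 intr=47.2149 cont=45.3270 V=47.2149[EX]; j=1 S=117.4214 intr=16.8486 cont=21.8971 V=21.8971[hold]; j=2 S=158.3800 intr=0.0000 cont=6.6002 V=6.6002[hold]; j=3 S=213.6257 intr=0.0000 cont=0.9167 V=0.9167[hold]; j=4 S=288.1420 intr=0.0000 cont=0.0000 V=0.0000[hold]  S*(4)=87.0551
k=3: j=0 S=101.1045 intr=33.1655 cont=33.8168 V=33.8168[hold]; j=1 S=136.3716 intr=0.0000 cont=13.8952 V=13.8952[hold]; j=2 S=183.9403 intr=0.0000 cont=3.6487 V=3.6487[hold]; j=3 S=248.1019 intr=0.0000 cont=0.4427 V=0.4427[hold]  S*(3)=-
k=2: j=0 S=117.4214 intr=16.8486 cont=23.3212 V=23.3212[hold]; j=1 S=158.3800 intr=0.0000 cont=8.5461 V=8.5461[hold]; j=2 S=213.6257 intr=0.0000 cont=1.9849 V=1.9849[hold]  S*(2)=-
k=1: j=0 S=136.3716 intr=0.0000 cont=15.5618 V=15.5618[hold]; j=1 S=183.9403 intr=0.0000 cont=5.1258 V=5.1258[hold]  S*(1)=-
k=0: j=0 S=158.3800 intr=0.0000 cont=10.0939 V=10.0939[hold]  S*(0)=-

price = 10.0939
boundary = - - - - 87.0551 101.1045 87.0551 101.1045 117.4214
tree:
10.0939
15.5618 5.1258
23.3212 8.5461 1.9849
33.8168 13.8952 3.6487 0.4427
47.2149 21.8971 6.6002 0.9167 0.0000
59.3121 33.1655 11.6893 1.8980 0.0000 0.0000
69.7282 47.2149 20.1105 3.9300 0.0000 0.0000 0.0000
78.6969 59.3121 33.1655 8.1373 0.0000 0.0000 0.0000 0.0000
86.4193 69.7282 47.2149 16.8486 0.0000 0.0000 0.0000 0.0000 0.0000
93.0687 78.6969 59.3121 33.1655 0.0000 0.0000 0.0000 0.0000 0.0000 0.0000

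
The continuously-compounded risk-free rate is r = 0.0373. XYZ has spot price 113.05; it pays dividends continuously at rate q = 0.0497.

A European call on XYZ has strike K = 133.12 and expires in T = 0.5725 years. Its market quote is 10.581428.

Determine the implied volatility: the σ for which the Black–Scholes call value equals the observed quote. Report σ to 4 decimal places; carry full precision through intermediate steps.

At σ = 0.5312 the Black–Scholes value reproduces the quote:
σ√T = 0.5312·√0.5725 = 0.401926
d₁ = (ln(S/K) + (r−q+σ²/2)T) / (σ√T) = (ln(113.05/133.12) + (0.0373−0.0497+0.5312²/2)·0.5725) / 0.401926 = (-0.163421 + 0.073673) / 0.401926 = -0.223294
d₂ = d₁ − σ√T = -0.223294 − 0.401926 = -0.625220
e^{−rT} = 0.978872
e^{−qT} = 0.971948
N(d₁) = 0.411653,  N(d₂) = 0.265913
V = S·e^{−qT}·N(d₁) − K·e^{−rT}·N(d₂) = 45.231928 − 34.650500 = 10.581428 (equal to the quote); since ∂V/∂σ > 0 for all σ, the implied volatility is unique

sigma = 0.5312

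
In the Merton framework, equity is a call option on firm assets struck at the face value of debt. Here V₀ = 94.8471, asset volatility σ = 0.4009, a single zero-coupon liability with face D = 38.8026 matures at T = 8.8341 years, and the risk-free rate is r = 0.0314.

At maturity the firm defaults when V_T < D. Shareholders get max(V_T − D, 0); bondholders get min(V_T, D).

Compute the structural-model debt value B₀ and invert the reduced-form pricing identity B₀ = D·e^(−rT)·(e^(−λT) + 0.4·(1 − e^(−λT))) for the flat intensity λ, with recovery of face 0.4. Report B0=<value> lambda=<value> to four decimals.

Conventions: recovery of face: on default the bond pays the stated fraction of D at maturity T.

B0=24.5572 lambda=0.0364

Work the structural quantities from V₀ = 94.8471 against face 38.8026:
d₁ = [ln(V₀/D) + (r + σ²/2)T] / (σ√T)
   = [ln(94.8471/38.8026) + (0.0314 + 0.5·0.4009²)·8.8341] / (0.4009·√8.8341)
   = [0.893779 + 0.987303] / 1.191564 = 1.578666
d₂ = d₁ − σ√T = 1.578666 − 1.191564 = 0.387103
N(d₁) = 0.942794,  N(d₂) = 0.650660,  e^(−rT) = 0.757758
E₀ = V₀·N(d₁) − D·e^(−rT)·N(d₂)
   = 94.8471·0.942794 − 38.8026·0.757758·0.650660 = 70.289897
B₀ = V₀ − E₀ = 94.8471 − 70.289897 = 24.557203
e^(−λT) = (B₀·e^(rT)/D − 0.4)/(1 − 0.4) = (24.5572·1.319682/38.8026 − 0.4)/0.6 = 0.72532308
λ = −ln(0.72532308)/8.8341 = 0.036352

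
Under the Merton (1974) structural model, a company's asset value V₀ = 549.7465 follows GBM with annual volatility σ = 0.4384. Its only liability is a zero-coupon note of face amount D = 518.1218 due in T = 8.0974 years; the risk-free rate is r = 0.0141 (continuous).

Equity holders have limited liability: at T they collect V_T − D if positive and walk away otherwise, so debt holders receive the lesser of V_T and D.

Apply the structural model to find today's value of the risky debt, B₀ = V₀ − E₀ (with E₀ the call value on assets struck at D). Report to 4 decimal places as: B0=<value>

Work the structural quantities from V₀ = 549.7465 against face 518.1218:
d₁ = [ln(V₀/D) + (r + σ²/2)T] / (σ√T)
   = [ln(549.7465/518.1218) + (0.0141 + 0.5·0.4384²)·8.0974] / (0.4384·√8.0974)
   = [0.059247 + 0.892311] / 1.247508 = 0.762767
d₂ = d₁ − σ√T = 0.762767 − 1.247508 = -0.484741
N(d₁) = 0.777199,  N(d₂) = 0.313930,  e^(−rT) = 0.892103
E₀ = V₀·N(d₁) − D·e^(−rT)·N(d₂)
   = 549.7465·0.777199 − 518.1218·0.892103·0.313930 = 282.158163
B₀ = V₀ − E₀ = 549.7465 − 282.158163 = 267.588337

B0=267.5883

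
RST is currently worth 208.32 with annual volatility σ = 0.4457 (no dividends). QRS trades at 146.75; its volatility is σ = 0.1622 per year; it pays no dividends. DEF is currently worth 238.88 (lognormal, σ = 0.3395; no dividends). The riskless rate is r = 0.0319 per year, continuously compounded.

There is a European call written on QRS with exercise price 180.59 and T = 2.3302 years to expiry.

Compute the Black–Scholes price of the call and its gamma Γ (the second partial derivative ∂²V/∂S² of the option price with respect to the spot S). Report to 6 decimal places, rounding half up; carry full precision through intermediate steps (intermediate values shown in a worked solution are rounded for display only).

price = 7.209369
Γ = 0.010078

σ√T = 0.1622·√2.3302 = 0.247598
d₁ = (ln(S/K) + (r+σ²/2)T) / (σ√T) = (ln(146.75/180.59) + (0.0319+0.1622²/2)·2.3302) / 0.247598 = (-0.207499 + 0.104986) / 0.247598 = -0.414030
d₂ = d₁ − σ√T = -0.414030 − 0.247598 = -0.661628
e^{−rT} = 0.928362
N(d₁) = 0.339426,  N(d₂) = 0.254105
Call price V = S·N(d₁) − K·e^{−rT}·N(d₂) = 49.810792 − 42.601423 = 7.209369
φ(d₁) = (1/√(2π))·e^{−d₁²/2} = 0.366173
Γ = φ(d₁) / (S·σ·√T) = 0.010078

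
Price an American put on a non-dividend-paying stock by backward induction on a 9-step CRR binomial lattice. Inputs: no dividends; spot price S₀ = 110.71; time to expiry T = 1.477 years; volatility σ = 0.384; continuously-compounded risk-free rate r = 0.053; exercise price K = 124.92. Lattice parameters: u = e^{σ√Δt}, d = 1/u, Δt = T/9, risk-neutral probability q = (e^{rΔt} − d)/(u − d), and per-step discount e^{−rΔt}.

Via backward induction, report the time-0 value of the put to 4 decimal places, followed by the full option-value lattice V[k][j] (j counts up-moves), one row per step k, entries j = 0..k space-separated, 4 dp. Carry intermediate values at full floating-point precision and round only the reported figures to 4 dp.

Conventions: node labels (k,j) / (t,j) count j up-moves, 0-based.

params: Δt=0.16411 u=1.16831 d=0.85594 q=0.48915 e^(-rΔt)=0.99134
t_9 payoffs: 97.6205 87.6575 74.0583 55.4961 30.1594 0.0000 0.0000 0.0000 0.0000 0.0000
k=8: node(8,0) S=31.8943 payoff=93.0257 vs cont=91.9439 → 93.0257 [stop]  node(8,1) S=43.5343 payoff=81.3857 vs cont=80.3039 → 81.3857 [stop]  node(8,2) S=59.4224 payoff=65.4976 vs cont=64.4158 → 65.4976 [stop]  node(8,3) S=81.1089 payoff=43.8111 vs cont=42.7293 → 43.8111 [stop]  node(8,4) S=110.7100 payoff=14.2100 vs cont=15.2734 → 15.2734 [wait]  node(8,5) S=151.1142 payoff=0.0000 vs cont=0.0000 → 0.0000 [wait]  node(8,6) S=206.2641 payoff=0.0000 vs cont=0.0000 → 0.0000 [wait]  node(8,7) S=281.5413 payoff=0.0000 vs cont=0.0000 → 0.0000 [wait]  node(8,8) S=384.2912 payoff=0.0000 vs cont=0.0000 → 0.0000 [wait]
k=7: node(7,0) S=37.2625 payoff=87.6575 vs cont=86.5756 → 87.6575 [stop]  node(7,1) S=50.8617 payoff=74.0583 vs cont=72.9765 → 74.0583 [stop]  node(7,2) S=69.4239 payoff=55.4961 vs cont=54.4142 → 55.4961 [stop]  node(7,3) S=94.7606 payoff=30.1594 vs cont=29.5933 → 30.1594 [stop]  node(7,4) S=129.3439 payoff=0.0000 vs cont=7.7348 → 7.7348 [wait]  node(7,5) S=176.5487 payoff=0.0000 vs cont=0.0000 → 0.0000 [wait]  node(7,6) S=240.9810 payoff=0.0000 vs cont=0.0000 → 0.0000 [wait]  node(7,7) S=328.9283 payoff=0.0000 vs cont=0.0000 → 0.0000 [wait]
k=6: node(6,0) S=43.5343 payoff=81.3857 vs cont=80.3039 → 81.3857 [stop]  node(6,1) S=59.4224 payoff=65.4976 vs cont=64.4158 → 65.4976 [stop]  node(6,2) S=81.1089 payoff=43.8111 vs cont=42.7293 → 43.8111 [stop]  node(6,3) S=110.7100 payoff=14.2100 vs cont=19.0242 → 19.0242 [wait]  node(6,4) S=151.1142 payoff=0.0000 vs cont=3.9171 → 3.9171 [wait]  node(6,5) S=206.2641 payoff=0.0000 vs cont=0.0000 → 0.0000 [wait]  node(6,6) S=281.5413 payoff=0.0000 vs cont=0.0000 → 0.0000 [wait]
k=5: node(5,0) S=50.8617 payoff=74.0583 vs cont=72.9765 → 74.0583 [stop]  node(5,1) S=69.4239 payoff=55.4961 vs cont=54.4142 → 55.4961 [stop]  node(5,2) S=94.7606 payoff=30.1594 vs cont=31.4121 → 31.4121 [wait]  node(5,3) S=129.3439 payoff=0.0000 vs cont=11.5337 → 11.5337 [wait]  node(5,4) S=176.5487 payoff=0.0000 vs cont=1.9837 → 1.9837 [wait]  node(5,5) S=240.9810 payoff=0.0000 vs cont=0.0000 → 0.0000 [wait]
k=4: node(4,0) S=59.4224 payoff=65.4976 vs cont=64.4158 → 65.4976 [stop]  node(4,1) S=81.1089 payoff=43.8111 vs cont=43.3367 → 43.8111 [stop]  node(4,2) S=110.7100 payoff=14.2100 vs cont=21.5007 → 21.5007 [wait]  node(4,3) S=151.1142 payoff=0.0000 vs cont=6.8029 → 6.8029 [wait]  node(4,4) S=206.2641 payoff=0.0000 vs cont=1.0046 → 1.0046 [wait]
k=3: node(3,0) S=69.4239 payoff=55.4961 vs cont=54.4142 → 55.4961 [stop]  node(3,1) S=94.7606 payoff=30.1594 vs cont=32.6130 → 32.6130 [wait]  node(3,2) S=129.3439 payoff=0.0000 vs cont=14.1872 → 14.1872 [wait]  node(3,3) S=176.5487 payoff=0.0000 vs cont=3.9323 → 3.9323 [wait]
k=2: node(2,0) S=81.1089 payoff=43.8111 vs cont=43.9191 → 43.9191 [wait]  node(2,1) S=110.7100 payoff=14.2100 vs cont=23.3956 → 23.3956 [wait]  node(2,2) S=151.1142 payoff=0.0000 vs cont=9.0916 → 9.0916 [wait]
k=1: node(1,0) S=94.7606 payoff=30.1594 vs cont=33.5865 → 33.5865 [wait]  node(1,1) S=129.3439 payoff=0.0000 vs cont=16.2567 → 16.2567 [wait]
k=0: node(0,0) S=110.7100 payoff=14.2100 vs cont=24.8921 → 24.8921 [wait]

price = 24.8921
tree:
24.8921
33.5865 16.2567
43.9191 23.3956 9.0916
55.4961 32.6130 14.1872 3.9323
65.4976 43.8111 21.5007 6.8029 1.0046
74.0583 55.4961 31.4121 11.5337 1.9837 0.0000
81.3857 65.4976 43.8111 19.0242 3.9171 0.0000 0.0000
87.6575 74.0583 55.4961 30.1594 7.7348 0.0000 0.0000 0.0000
93.0257 81.3857 65.4976 43.8111 15.2734 0.0000 0.0000 0.0000 0.0000
97.6205 87.6575 74.0583 55.4961 30.1594 0.0000 0.0000 0.0000 0.0000 0.0000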